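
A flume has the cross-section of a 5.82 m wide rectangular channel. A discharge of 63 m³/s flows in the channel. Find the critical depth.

y_c = 2.29 m

For a rectangular channel, critical depth y_c = (q²/g)^(1/3) where q = Q/b = 63/5.82 = 10.82 m²/s.
So y_c = (10.82²/9.81)^(1/3) = 2.29 m.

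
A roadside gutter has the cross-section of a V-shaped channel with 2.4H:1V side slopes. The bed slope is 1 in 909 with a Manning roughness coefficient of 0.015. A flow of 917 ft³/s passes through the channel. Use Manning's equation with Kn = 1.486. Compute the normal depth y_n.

y_n = 7.22 ft

Manning's equation rearranged: A R^(2/3) = nQ / (1.486·√S) = 0.015 × 917 / (1.486 × √0.0011) = 279.1.
Trying y = 8.36 ft: A R^(2/3) = 412.6 — too large.
Trying y = 5.82 ft: A R^(2/3) = 157.1 — too small.
Trying y = 7.22 ft: A R^(2/3) = 279.1 — ≈ 279.1.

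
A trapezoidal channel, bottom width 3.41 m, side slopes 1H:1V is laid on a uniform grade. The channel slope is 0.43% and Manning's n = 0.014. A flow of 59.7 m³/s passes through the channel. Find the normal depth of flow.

y_n = 2.05 m

Manning's equation rearranged: A R^(2/3) = nQ / (1·√S) = 0.014 × 59.7 / (√0.0043) = 12.75.
Try y = 1.49 m: A R^(2/3) = 7.093 — too small.
Try y = 2.22 m: A R^(2/3) = 14.81 — too large.
Try y = 2.05 m: A R^(2/3) = 12.75 — close enough.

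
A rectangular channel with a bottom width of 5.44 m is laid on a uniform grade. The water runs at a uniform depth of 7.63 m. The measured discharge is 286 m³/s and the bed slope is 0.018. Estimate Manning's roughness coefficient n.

Flow area A = b·y = 5.44 × 7.63 = 41.51 m². Wetted perimeter P = b + 2y = 5.44 + 2×7.63 = 20.7 m.
Hydraulic radius R = A/P = 41.51/20.7 = 2.005 m.
Rearranging Manning's equation: n = (1/Q) A R^(2/3) S^(1/2) = (1/286) × 41.51 × 2.005^(2/3) × √0.018 = 0.031.

n = 0.031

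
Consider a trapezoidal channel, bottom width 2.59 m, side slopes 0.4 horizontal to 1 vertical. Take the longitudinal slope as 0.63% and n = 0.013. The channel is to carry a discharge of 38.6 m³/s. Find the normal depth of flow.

Manning's equation rearranged: A R^(2/3) = nQ / (1·√S) = 0.013 × 38.6 / (√0.0063) = 6.322.
Try y = 2.26 m: A R^(2/3) = 8.203 — over.
Try y = 1.38 m: A R^(2/3) = 3.672 — short.
Try y = 1.93 m: A R^(2/3) = 6.322 — matches.

y_n = 1.93 m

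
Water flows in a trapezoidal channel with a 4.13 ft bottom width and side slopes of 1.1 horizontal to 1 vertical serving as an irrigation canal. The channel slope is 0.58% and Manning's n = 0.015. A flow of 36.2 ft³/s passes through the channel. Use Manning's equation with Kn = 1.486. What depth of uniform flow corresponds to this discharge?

Manning's equation rearranged: A R^(2/3) = nQ / (1.486·√S) = 0.015 × 36.2 / (1.486 × √0.0058) = 4.798.
Trying y = 1.26 ft: A R^(2/3) = 6.394 — over.
Trying y = 0.79 ft: A R^(2/3) = 2.839 — short.
Trying y = 1.07 ft: A R^(2/3) = 4.798 — ≈ 4.798.

y_n = 1.07 ft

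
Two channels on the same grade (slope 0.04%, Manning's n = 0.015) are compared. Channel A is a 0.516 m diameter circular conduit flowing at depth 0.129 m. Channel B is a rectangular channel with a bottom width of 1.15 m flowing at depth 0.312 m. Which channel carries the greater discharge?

channel B

Channel A: For a circular section of diameter D = 0.516 m at depth y = 0.129 m, the central angle is θ = 2 arccos(1 − 2y/D) = 2.094 rad. Then A = (D²/8)(θ − sin θ) = 0.04088 m² and P = Dθ/2 = 0.5404 m. Hydraulic radius R = A/P = 0.04088/0.5404 = 0.07566 m. Q_A = (1/0.015)·0.04088·0.07566^(2/3)·√0.0004 = 0.009751 m³/s.
Channel B: Flow area A = b·y = 1.15 × 0.312 = 0.3588 m². Wetted perimeter P = b + 2y = 1.15 + 2×0.312 = 1.774 m. Hydraulic radius R = A/P = 0.3588/1.774 = 0.2023 m. Q_B = (1/0.015)·0.3588·0.2023^(2/3)·√0.0004 = 0.1648 m³/s.
Q_A = 0.009751 m³/s vs Q_B = 0.1648 m³/s, so channel B carries more.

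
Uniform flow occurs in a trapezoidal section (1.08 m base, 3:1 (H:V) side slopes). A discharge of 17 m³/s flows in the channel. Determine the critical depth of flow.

At critical depth, Q² T / (g A³) = 1, i.e. A³/T = Q²/g = 17²/9.81 = 29.46.
Try y = 1.63 m: A³/T = 84.85 — over.
Try y = 1.08 m: A³/T = 13.43 — short.
Try y = 1.29 m: A³/T = 29.52 — close enough.

y_c = 1.29 m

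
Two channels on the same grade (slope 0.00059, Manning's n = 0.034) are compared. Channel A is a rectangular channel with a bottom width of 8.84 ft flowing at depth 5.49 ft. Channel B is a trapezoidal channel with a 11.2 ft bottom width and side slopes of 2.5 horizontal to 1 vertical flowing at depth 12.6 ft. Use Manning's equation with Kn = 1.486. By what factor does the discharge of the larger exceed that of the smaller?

Channel A: Flow area A = b·y = 8.84 × 5.49 = 48.53 ft². Wetted perimeter P = b + 2y = 8.84 + 2×5.49 = 19.82 ft. Hydraulic radius R = A/P = 48.53/19.82 = 2.449 ft. Q_A = (1.486/0.034)·48.53·2.449^(2/3)·√0.00059 = 93.6 ft³/s.
Channel B: With bottom width b = 11.2 ft and side slope z = 2.5: A = (b + zy)y = (11.2 + 2.5×12.6)×12.6 = 538 ft²; P = b + 2y√(1+z²) = 11.2 + 2×12.6×2.693 = 79.05 ft. Hydraulic radius R = A/P = 538/79.05 = 6.806 ft. Q_B = (1.486/0.034)·538·6.806^(2/3)·√0.00059 = 2051 ft³/s.
The larger discharge is 2051 ft³/s and the smaller is 93.6 ft³/s; the ratio is 21.9.

21.9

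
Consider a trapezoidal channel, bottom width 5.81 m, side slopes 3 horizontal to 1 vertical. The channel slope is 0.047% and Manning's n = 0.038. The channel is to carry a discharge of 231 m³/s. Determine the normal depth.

y_n = 6.68 m

Manning's equation rearranged: A R^(2/3) = nQ / (1·√S) = 0.038 × 231 / (√0.00047) = 404.9.
Try y = 7.58 m: A R^(2/3) = 547.7 — high.
Try y = 5.55 m: A R^(2/3) = 262 — low.
Try y = 6.68 m: A R^(2/3) = 405.1 — matches.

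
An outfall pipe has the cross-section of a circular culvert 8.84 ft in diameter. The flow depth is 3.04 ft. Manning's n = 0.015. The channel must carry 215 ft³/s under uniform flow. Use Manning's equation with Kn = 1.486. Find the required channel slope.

S = 0.00671

For a circular section of diameter D = 8.84 ft at depth y = 3.04 ft, the central angle is θ = 2 arccos(1 − 2y/D) = 2.507 rad. Then A = (D²/8)(θ − sin θ) = 18.69 ft² and P = Dθ/2 = 11.08 ft.
Hydraulic radius R = A/P = 18.69/11.08 = 1.687 ft.
From Manning's equation, S = [nQ / (1.486 A R^(2/3))]² = [0.015 × 215 / (1.486 × 18.69 × 1.687^(2/3))]² = 0.00671.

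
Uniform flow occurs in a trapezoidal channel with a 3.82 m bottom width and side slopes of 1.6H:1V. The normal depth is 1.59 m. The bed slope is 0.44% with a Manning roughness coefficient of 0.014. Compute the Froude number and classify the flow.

supercritical

With bottom width b = 3.82 m and side slope z = 1.6: A = (b + zy)y = (3.82 + 1.6×1.59)×1.59 = 10.12 m²; P = b + 2y√(1+z²) = 3.82 + 2×1.59×1.887 = 9.82 m.
Hydraulic radius R = A/P = 10.12/9.82 = 1.03 m.
V = (1/n) R^(2/3) √S = (1/0.014) × 1.03^(2/3) × √0.0044 = 4.834 m/s. Hydraulic depth D_h = A/T = 10.12/8.908 = 1.136 m.
Froude number Fr = V/√(g·D_h) = 4.834/√(9.81×1.136) = 1.45, which is greater than 1, so the flow is supercritical.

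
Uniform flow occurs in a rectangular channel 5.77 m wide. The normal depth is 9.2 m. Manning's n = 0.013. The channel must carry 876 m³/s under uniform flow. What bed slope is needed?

S = 0.0161

Flow area A = b·y = 5.77 × 9.2 = 53.08 m². Wetted perimeter P = b + 2y = 5.77 + 2×9.2 = 24.17 m.
Hydraulic radius R = A/P = 53.08/24.17 = 2.196 m.
From Manning's equation, S = [nQ / (1 A R^(2/3))]² = [0.013 × 876 / (1 × 53.08 × 2.196^(2/3))]² = 0.0161.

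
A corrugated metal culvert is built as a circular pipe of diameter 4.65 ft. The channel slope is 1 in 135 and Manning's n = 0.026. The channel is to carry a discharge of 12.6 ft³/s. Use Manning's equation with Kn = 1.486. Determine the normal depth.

y_n = 1.16 ft

Manning's equation rearranged: A R^(2/3) = nQ / (1.486·√S) = 0.026 × 12.6 / (1.486 × √0.007407) = 2.561.
Try y = 0.985 ft: A R^(2/3) = 1.847 — low.
Try y = 1.43 ft: A R^(2/3) = 3.857 — high.
Try y = 1.16 ft: A R^(2/3) = 2.561 — ≈ 2.561.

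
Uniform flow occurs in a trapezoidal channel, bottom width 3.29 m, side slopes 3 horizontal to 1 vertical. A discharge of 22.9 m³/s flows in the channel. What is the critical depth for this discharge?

At critical depth, Q² T / (g A³) = 1, i.e. A³/T = Q²/g = 22.9²/9.81 = 53.46.
At y = 1.36 m: A³/T = 87.95 — over.
At y = 0.856 m: A³/T = 14.96 — short.
At y = 1.2 m: A³/T = 53.88 — close enough.

y_c = 1.2 m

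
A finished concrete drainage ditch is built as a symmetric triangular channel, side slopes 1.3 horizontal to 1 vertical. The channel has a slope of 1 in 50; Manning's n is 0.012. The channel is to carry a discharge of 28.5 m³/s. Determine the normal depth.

Manning's equation rearranged: A R^(2/3) = nQ / (1·√S) = 0.012 × 28.5 / (√0.02) = 2.418.
Trying y = 1.13 m: A R^(2/3) = 0.9717 — too small.
Trying y = 1.59 m: A R^(2/3) = 2.416 — ≈ 2.418.

y_n = 1.59 m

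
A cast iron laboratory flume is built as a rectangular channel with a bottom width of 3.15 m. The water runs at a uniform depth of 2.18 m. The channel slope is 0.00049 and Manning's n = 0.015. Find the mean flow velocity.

Flow area A = b·y = 3.15 × 2.18 = 6.867 m². Wetted perimeter P = b + 2y = 3.15 + 2×2.18 = 7.51 m.
Hydraulic radius R = A/P = 6.867/7.51 = 0.9144 m.
From Manning's equation, V = (1/n) R^(2/3) S^(1/2) = (1/0.015) × 0.9144^(2/3) × 0.00049^(1/2) = 1.39 m/s.

V = 1.39 m/s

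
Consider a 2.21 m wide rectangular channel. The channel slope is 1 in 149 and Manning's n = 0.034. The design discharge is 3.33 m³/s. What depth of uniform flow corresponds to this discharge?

Manning's equation rearranged: A R^(2/3) = nQ / (1·√S) = 0.034 × 3.33 / (√0.006711) = 1.382.
Trying y = 0.779 m: A R^(2/3) = 1.021 — too small.
Trying y = 1.16 m: A R^(2/3) = 1.754 — too large.
Trying y = 0.971 m: A R^(2/3) = 1.382 — ≈ 1.382.

y_n = 0.971 m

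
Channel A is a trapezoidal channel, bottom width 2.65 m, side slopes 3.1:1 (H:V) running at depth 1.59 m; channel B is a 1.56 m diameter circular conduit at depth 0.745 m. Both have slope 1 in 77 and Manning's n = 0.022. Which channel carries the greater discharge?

Channel A: With bottom width b = 2.65 m and side slope z = 3.1: A = (b + zy)y = (2.65 + 3.1×1.59)×1.59 = 12.05 m²; P = b + 2y√(1+z²) = 2.65 + 2×1.59×3.257 = 13.01 m. Hydraulic radius R = A/P = 12.05/13.01 = 0.9264 m. Q_A = (1/0.022)·12.05·0.9264^(2/3)·√0.01299 = 59.32 m³/s.
Channel B: For a circular section of diameter D = 1.56 m at depth y = 0.745 m, the central angle is θ = 2 arccos(1 − 2y/D) = 3.052 rad. Then A = (D²/8)(θ − sin θ) = 0.9011 m² and P = Dθ/2 = 2.38 m. Hydraulic radius R = A/P = 0.9011/2.38 = 0.3785 m. Q_B = (1/0.022)·0.9011·0.3785^(2/3)·√0.01299 = 2.443 m³/s.
Q_A = 59.32 m³/s vs Q_B = 2.443 m³/s, so channel A carries more.

channel A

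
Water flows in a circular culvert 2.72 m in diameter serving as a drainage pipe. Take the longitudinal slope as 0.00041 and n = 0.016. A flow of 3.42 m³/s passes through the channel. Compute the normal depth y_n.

y_n = 1.52 m

Manning's equation rearranged: A R^(2/3) = nQ / (1·√S) = 0.016 × 3.42 / (√0.00041) = 2.702.
At y = 1.77 m: A R^(2/3) = 3.404 — high.
At y = 1.52 m: A R^(2/3) = 2.7 — close enough.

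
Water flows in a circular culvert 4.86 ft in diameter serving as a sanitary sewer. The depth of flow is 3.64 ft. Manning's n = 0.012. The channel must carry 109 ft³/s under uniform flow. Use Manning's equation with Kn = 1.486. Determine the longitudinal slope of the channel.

S = 0.0021

For a circular section of diameter D = 4.86 ft at depth y = 3.64 ft, the central angle is θ = 2 arccos(1 − 2y/D) = 4.184 rad. Then A = (D²/8)(θ − sin θ) = 14.9 ft² and P = Dθ/2 = 10.17 ft.
Hydraulic radius R = A/P = 14.9/10.17 = 1.466 ft.
From Manning's equation, S = [nQ / (1.486 A R^(2/3))]² = [0.012 × 109 / (1.486 × 14.9 × 1.466^(2/3))]² = 0.0021.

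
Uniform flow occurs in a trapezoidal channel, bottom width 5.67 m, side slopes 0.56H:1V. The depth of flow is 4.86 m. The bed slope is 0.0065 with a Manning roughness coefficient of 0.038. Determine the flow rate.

Q = 156 m³/s

With bottom width b = 5.67 m and side slope z = 0.56: A = (b + zy)y = (5.67 + 0.56×4.86)×4.86 = 40.78 m²; P = b + 2y√(1+z²) = 5.67 + 2×4.86×1.146 = 16.81 m.
Hydraulic radius R = A/P = 40.78/16.81 = 2.426 m.
Manning's equation: Q = (1/n) A R^(2/3) S^(1/2) = (1/0.038) × 40.78 × 2.426^(2/3) × 0.0065^(1/2) = 156 m³/s.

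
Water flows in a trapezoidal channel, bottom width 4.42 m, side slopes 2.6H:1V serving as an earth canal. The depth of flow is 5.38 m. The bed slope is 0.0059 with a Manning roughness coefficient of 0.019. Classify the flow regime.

supercritical

With bottom width b = 4.42 m and side slope z = 2.6: A = (b + zy)y = (4.42 + 2.6×5.38)×5.38 = 99.04 m²; P = b + 2y√(1+z²) = 4.42 + 2×5.38×2.786 = 34.39 m.
Hydraulic radius R = A/P = 99.04/34.39 = 2.879 m.
V = (1/n) R^(2/3) √S = (1/0.019) × 2.879^(2/3) × √0.0059 = 8.182 m/s. Hydraulic depth D_h = A/T = 99.04/32.4 = 3.057 m.
Froude number Fr = V/√(g·D_h) = 8.182/√(9.81×3.057) = 1.49, which is greater than 1, so the flow is supercritical.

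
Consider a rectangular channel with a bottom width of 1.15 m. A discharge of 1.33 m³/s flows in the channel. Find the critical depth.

For a rectangular channel, critical depth y_c = (q²/g)^(1/3) where q = Q/b = 1.33/1.15 = 1.157 m²/s.
So y_c = (1.157²/9.81)^(1/3) = 0.515 m.

y_c = 0.515 m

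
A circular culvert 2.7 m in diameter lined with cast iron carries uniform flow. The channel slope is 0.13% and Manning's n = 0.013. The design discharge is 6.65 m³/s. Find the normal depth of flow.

y_n = 1.42 m

Manning's equation rearranged: A R^(2/3) = nQ / (1·√S) = 0.013 × 6.65 / (√0.0013) = 2.398.
Trying y = 1.73 m: A R^(2/3) = 3.264 — high.
Trying y = 1.06 m: A R^(2/3) = 1.435 — low.
Trying y = 1.42 m: A R^(2/3) = 2.398 — close enough.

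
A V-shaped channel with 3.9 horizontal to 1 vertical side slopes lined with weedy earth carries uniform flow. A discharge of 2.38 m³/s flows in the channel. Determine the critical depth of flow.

y_c = 0.597 m

At critical depth, Q² T / (g A³) = 1, i.e. A³/T = Q²/g = 2.38²/9.81 = 0.5774.
Trying y = 0.656 m: A³/T = 0.9239 — too large.
Trying y = 0.597 m: A³/T = 0.5767 — matches.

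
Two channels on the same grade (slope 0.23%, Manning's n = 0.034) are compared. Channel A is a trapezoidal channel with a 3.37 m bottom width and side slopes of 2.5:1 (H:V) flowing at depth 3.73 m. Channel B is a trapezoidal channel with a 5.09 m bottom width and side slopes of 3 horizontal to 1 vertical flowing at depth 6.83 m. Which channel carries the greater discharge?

Channel A: With bottom width b = 3.37 m and side slope z = 2.5: A = (b + zy)y = (3.37 + 2.5×3.73)×3.73 = 47.35 m²; P = b + 2y√(1+z²) = 3.37 + 2×3.73×2.693 = 23.46 m. Hydraulic radius R = A/P = 47.35/23.46 = 2.019 m. Q_A = (1/0.034)·47.35·2.019^(2/3)·√0.0023 = 106.7 m³/s.
Channel B: With bottom width b = 5.09 m and side slope z = 3: A = (b + zy)y = (5.09 + 3×6.83)×6.83 = 174.7 m²; P = b + 2y√(1+z²) = 5.09 + 2×6.83×3.162 = 48.29 m. Hydraulic radius R = A/P = 174.7/48.29 = 3.618 m. Q_B = (1/0.034)·174.7·3.618^(2/3)·√0.0023 = 580.8 m³/s.
Q_A = 106.7 m³/s vs Q_B = 580.8 m³/s, so channel B carries more.

channel B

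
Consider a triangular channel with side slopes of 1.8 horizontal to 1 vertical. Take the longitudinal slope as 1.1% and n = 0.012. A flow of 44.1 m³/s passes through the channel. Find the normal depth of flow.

y_n = 1.81 m

Manning's equation rearranged: A R^(2/3) = nQ / (1·√S) = 0.012 × 44.1 / (√0.011) = 5.046.
Try y = 2.22 m: A R^(2/3) = 8.695 — high.
Try y = 1.32 m: A R^(2/3) = 2.174 — low.
Try y = 1.81 m: A R^(2/3) = 5.044 — close enough.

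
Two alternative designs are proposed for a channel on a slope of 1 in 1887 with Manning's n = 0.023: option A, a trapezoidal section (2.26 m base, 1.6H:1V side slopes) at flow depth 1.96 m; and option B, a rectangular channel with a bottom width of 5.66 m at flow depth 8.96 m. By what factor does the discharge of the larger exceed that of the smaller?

Channel A: With bottom width b = 2.26 m and side slope z = 1.6: A = (b + zy)y = (2.26 + 1.6×1.96)×1.96 = 10.58 m²; P = b + 2y√(1+z²) = 2.26 + 2×1.96×1.887 = 9.656 m. Hydraulic radius R = A/P = 10.58/9.656 = 1.095 m. Q_A = (1/0.023)·10.58·1.095^(2/3)·√0.0005299 = 11.25 m³/s.
Channel B: Flow area A = b·y = 5.66 × 8.96 = 50.71 m². Wetted perimeter P = b + 2y = 5.66 + 2×8.96 = 23.58 m. Hydraulic radius R = A/P = 50.71/23.58 = 2.151 m. Q_B = (1/0.023)·50.71·2.151^(2/3)·√0.0005299 = 84.57 m³/s.
The larger discharge is 84.57 m³/s and the smaller is 11.25 m³/s; the ratio is 7.52.

7.52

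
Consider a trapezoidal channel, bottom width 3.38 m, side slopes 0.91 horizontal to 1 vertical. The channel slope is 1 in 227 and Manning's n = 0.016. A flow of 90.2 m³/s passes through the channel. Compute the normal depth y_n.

y_n = 2.79 m

Manning's equation rearranged: A R^(2/3) = nQ / (1·√S) = 0.016 × 90.2 / (√0.004405) = 21.74.
At y = 3.17 m: A R^(2/3) = 27.86 — too large.
At y = 2.31 m: A R^(2/3) = 15.2 — too small.
At y = 2.79 m: A R^(2/3) = 21.75 — close enough.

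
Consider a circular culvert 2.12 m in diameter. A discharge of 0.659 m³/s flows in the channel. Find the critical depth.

y_c = 0.371 m

At critical depth, Q² T / (g A³) = 1, i.e. A³/T = Q²/g = 0.659²/9.81 = 0.04427.
Trying y = 0.469 m: A³/T = 0.1111 — too large.
Trying y = 0.371 m: A³/T = 0.04433 — close enough.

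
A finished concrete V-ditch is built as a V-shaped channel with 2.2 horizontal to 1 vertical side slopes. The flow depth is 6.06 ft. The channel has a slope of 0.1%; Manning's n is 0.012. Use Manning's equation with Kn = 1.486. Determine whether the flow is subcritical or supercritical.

subcritical

For a triangular section with side slope z = 2.2: A = zy² = 2.2×6.06² = 80.79 ft²; P = 2y√(1+z²) = 2×6.06×2.417 = 29.29 ft.
Hydraulic radius R = A/P = 80.79/29.29 = 2.758 ft.
V = (1.486/n) R^(2/3) √S = (1.486/0.012) × 2.758^(2/3) × √0.001 = 7.702 ft/s. Hydraulic depth D_h = A/T = 80.79/26.66 = 3.03 ft.
Froude number Fr = V/√(g·D_h) = 7.702/√(32.2×3.03) = 0.78, which is less than 1, so the flow is subcritical.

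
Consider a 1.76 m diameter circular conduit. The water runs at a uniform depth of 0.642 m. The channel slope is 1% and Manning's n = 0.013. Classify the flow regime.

supercritical

For a circular section of diameter D = 1.76 m at depth y = 0.642 m, the central angle is θ = 2 arccos(1 − 2y/D) = 2.594 rad. Then A = (D²/8)(θ − sin θ) = 0.8027 m² and P = Dθ/2 = 2.283 m.
Hydraulic radius R = A/P = 0.8027/2.283 = 0.3517 m.
V = (1/n) R^(2/3) √S = (1/0.013) × 0.3517^(2/3) × √0.01 = 3.832 m/s. Hydraulic depth D_h = A/T = 0.8027/1.694 = 0.4737 m.
Froude number Fr = V/√(g·D_h) = 3.832/√(9.81×0.4737) = 1.78, which is greater than 1, so the flow is supercritical.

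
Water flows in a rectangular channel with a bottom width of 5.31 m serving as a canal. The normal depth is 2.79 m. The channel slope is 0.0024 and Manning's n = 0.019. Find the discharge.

Q = 46.9 m³/s

Flow area A = b·y = 5.31 × 2.79 = 14.81 m². Wetted perimeter P = b + 2y = 5.31 + 2×2.79 = 10.89 m.
Hydraulic radius R = A/P = 14.81/10.89 = 1.36 m.
Manning's equation: Q = (1/n) A R^(2/3) S^(1/2) = (1/0.019) × 14.81 × 1.36^(2/3) × 0.0024^(1/2) = 46.9 m³/s.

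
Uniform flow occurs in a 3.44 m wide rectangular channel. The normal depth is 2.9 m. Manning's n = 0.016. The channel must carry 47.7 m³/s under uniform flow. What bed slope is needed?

S = 0.00528

Flow area A = b·y = 3.44 × 2.9 = 9.976 m². Wetted perimeter P = b + 2y = 3.44 + 2×2.9 = 9.24 m.
Hydraulic radius R = A/P = 9.976/9.24 = 1.08 m.
From Manning's equation, S = [nQ / (1 A R^(2/3))]² = [0.016 × 47.7 / (1 × 9.976 × 1.08^(2/3))]² = 0.00528.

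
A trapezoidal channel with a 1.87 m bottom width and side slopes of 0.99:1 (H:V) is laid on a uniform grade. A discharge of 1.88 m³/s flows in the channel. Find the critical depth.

y_c = 0.433 m

At critical depth, Q² T / (g A³) = 1, i.e. A³/T = Q²/g = 1.88²/9.81 = 0.3603.
Trying y = 0.332 m: A³/T = 0.1539 — low.
Trying y = 0.488 m: A³/T = 0.5339 — high.
Trying y = 0.433 m: A³/T = 0.3615 — matches.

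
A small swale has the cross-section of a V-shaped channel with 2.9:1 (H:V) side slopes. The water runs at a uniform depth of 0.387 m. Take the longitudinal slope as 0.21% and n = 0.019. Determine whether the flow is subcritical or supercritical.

For a triangular section with side slope z = 2.9: A = zy² = 2.9×0.387² = 0.4343 m²; P = 2y√(1+z²) = 2×0.387×3.068 = 2.374 m.
Hydraulic radius R = A/P = 0.4343/2.374 = 0.1829 m.
V = (1/n) R^(2/3) √S = (1/0.019) × 0.1829^(2/3) × √0.0021 = 0.7772 m/s. Hydraulic depth D_h = A/T = 0.4343/2.245 = 0.1935 m.
Froude number Fr = V/√(g·D_h) = 0.7772/√(9.81×0.1935) = 0.564, which is less than 1, so the flow is subcritical.

subcritical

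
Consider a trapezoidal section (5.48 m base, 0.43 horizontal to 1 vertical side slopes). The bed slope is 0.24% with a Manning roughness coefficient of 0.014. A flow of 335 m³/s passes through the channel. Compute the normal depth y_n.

y_n = 6.15 m

Manning's equation rearranged: A R^(2/3) = nQ / (1·√S) = 0.014 × 335 / (√0.0024) = 95.73.
At y = 5.43 m: A R^(2/3) = 77.18 — short.
At y = 6.15 m: A R^(2/3) = 95.64 — ≈ 95.73.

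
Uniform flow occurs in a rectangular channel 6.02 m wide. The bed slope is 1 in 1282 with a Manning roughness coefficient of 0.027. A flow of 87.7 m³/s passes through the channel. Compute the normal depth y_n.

Manning's equation rearranged: A R^(2/3) = nQ / (1·√S) = 0.027 × 87.7 / (√0.00078) = 84.78.
At y = 7.3 m: A R^(2/3) = 72.78 — short.
At y = 10.5 m: A R^(2/3) = 111.4 — over.
At y = 8.3 m: A R^(2/3) = 84.75 — close enough.

y_n = 8.3 m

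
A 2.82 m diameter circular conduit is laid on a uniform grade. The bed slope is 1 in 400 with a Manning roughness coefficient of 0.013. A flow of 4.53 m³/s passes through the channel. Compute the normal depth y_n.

y_n = 0.937 m

Manning's equation rearranged: A R^(2/3) = nQ / (1·√S) = 0.013 × 4.53 / (√0.0025) = 1.178.
Try y = 1.18 m: A R^(2/3) = 1.81 — too large.
Try y = 0.734 m: A R^(2/3) = 0.734 — too small.
Try y = 0.937 m: A R^(2/3) = 1.179 — close enough.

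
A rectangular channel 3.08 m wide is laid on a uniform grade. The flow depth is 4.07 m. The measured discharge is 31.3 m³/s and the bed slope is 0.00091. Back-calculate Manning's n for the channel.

Flow area A = b·y = 3.08 × 4.07 = 12.54 m². Wetted perimeter P = b + 2y = 3.08 + 2×4.07 = 11.22 m.
Hydraulic radius R = A/P = 12.54/11.22 = 1.117 m.
Rearranging Manning's equation: n = (1/Q) A R^(2/3) S^(1/2) = (1/31.3) × 12.54 × 1.117^(2/3) × √0.00091 = 0.013.

n = 0.013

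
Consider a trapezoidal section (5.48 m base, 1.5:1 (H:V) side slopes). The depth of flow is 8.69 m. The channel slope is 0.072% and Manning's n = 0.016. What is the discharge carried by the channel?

With bottom width b = 5.48 m and side slope z = 1.5: A = (b + zy)y = (5.48 + 1.5×8.69)×8.69 = 160.9 m²; P = b + 2y√(1+z²) = 5.48 + 2×8.69×1.803 = 36.81 m.
Hydraulic radius R = A/P = 160.9/36.81 = 4.371 m.
Manning's equation: Q = (1/n) A R^(2/3) S^(1/2) = (1/0.016) × 160.9 × 4.371^(2/3) × 0.00072^(1/2) = 721 m³/s.

Q = 721 m³/s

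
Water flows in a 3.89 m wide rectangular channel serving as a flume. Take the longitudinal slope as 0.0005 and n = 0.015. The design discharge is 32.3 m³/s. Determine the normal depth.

Manning's equation rearranged: A R^(2/3) = nQ / (1·√S) = 0.015 × 32.3 / (√0.0005) = 21.67.
At y = 5.41 m: A R^(2/3) = 26.72 — high.
At y = 3.69 m: A R^(2/3) = 16.87 — low.
At y = 4.54 m: A R^(2/3) = 21.7 — close enough.

y_n = 4.54 m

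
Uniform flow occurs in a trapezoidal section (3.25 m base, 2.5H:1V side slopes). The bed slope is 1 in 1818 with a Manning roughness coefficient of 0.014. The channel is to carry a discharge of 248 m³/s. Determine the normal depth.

y_n = 4.98 m

Manning's equation rearranged: A R^(2/3) = nQ / (1·√S) = 0.014 × 248 / (√0.0005501) = 148.
Try y = 3.42 m: A R^(2/3) = 61.09 — low.
Try y = 5.54 m: A R^(2/3) = 191 — high.
Try y = 4.98 m: A R^(2/3) = 147.8 — matches.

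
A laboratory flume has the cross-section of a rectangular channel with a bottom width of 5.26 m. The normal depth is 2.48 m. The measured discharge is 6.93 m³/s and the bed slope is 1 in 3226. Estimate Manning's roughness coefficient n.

n = 0.039

Flow area A = b·y = 5.26 × 2.48 = 13.04 m². Wetted perimeter P = b + 2y = 5.26 + 2×2.48 = 10.22 m.
Hydraulic radius R = A/P = 13.04/10.22 = 1.276 m.
Rearranging Manning's equation: n = (1/Q) A R^(2/3) S^(1/2) = (1/6.93) × 13.04 × 1.276^(2/3) × √0.00031 = 0.039.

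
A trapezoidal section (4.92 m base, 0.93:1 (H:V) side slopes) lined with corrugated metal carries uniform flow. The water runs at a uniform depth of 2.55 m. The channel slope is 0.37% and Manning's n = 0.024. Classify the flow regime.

subcritical

With bottom width b = 4.92 m and side slope z = 0.93: A = (b + zy)y = (4.92 + 0.93×2.55)×2.55 = 18.59 m²; P = b + 2y√(1+z²) = 4.92 + 2×2.55×1.366 = 11.88 m.
Hydraulic radius R = A/P = 18.59/11.88 = 1.564 m.
V = (1/n) R^(2/3) √S = (1/0.024) × 1.564^(2/3) × √0.0037 = 3.416 m/s. Hydraulic depth D_h = A/T = 18.59/9.663 = 1.924 m.
Froude number Fr = V/√(g·D_h) = 3.416/√(9.81×1.924) = 0.786, which is less than 1, so the flow is subcritical.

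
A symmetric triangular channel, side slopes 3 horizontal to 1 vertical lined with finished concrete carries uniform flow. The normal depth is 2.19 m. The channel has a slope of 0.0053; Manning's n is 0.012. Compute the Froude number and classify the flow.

supercritical

For a triangular section with side slope z = 3: A = zy² = 3×2.19² = 14.39 m²; P = 2y√(1+z²) = 2×2.19×3.162 = 13.85 m.
Hydraulic radius R = A/P = 14.39/13.85 = 1.039 m.
V = (1/n) R^(2/3) √S = (1/0.012) × 1.039^(2/3) × √0.0053 = 6.223 m/s. Hydraulic depth D_h = A/T = 14.39/13.14 = 1.095 m.
Froude number Fr = V/√(g·D_h) = 6.223/√(9.81×1.095) = 1.9, which is greater than 1, so the flow is supercritical.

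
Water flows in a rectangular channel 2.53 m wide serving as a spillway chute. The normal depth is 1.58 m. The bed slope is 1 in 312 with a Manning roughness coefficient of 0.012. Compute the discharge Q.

Flow area A = b·y = 2.53 × 1.58 = 3.997 m². Wetted perimeter P = b + 2y = 2.53 + 2×1.58 = 5.69 m.
Hydraulic radius R = A/P = 3.997/5.69 = 0.7025 m.
Manning's equation: Q = (1/n) A R^(2/3) S^(1/2) = (1/0.012) × 3.997 × 0.7025^(2/3) × 0.003205^(1/2) = 14.9 m³/s.

Q = 14.9 m³/s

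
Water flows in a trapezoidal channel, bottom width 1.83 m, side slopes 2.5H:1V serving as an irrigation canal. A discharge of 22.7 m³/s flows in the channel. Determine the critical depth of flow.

At critical depth, Q² T / (g A³) = 1, i.e. A³/T = Q²/g = 22.7²/9.81 = 52.53.
At y = 1.83 m: A³/T = 146.7 — high.
At y = 1.09 m: A³/T = 16.81 — low.
At y = 1.44 m: A³/T = 52.94 — matches.

y_c = 1.44 m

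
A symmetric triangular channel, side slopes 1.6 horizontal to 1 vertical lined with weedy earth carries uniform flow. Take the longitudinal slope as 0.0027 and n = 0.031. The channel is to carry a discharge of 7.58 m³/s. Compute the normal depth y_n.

y_n = 1.83 m

Manning's equation rearranged: A R^(2/3) = nQ / (1·√S) = 0.031 × 7.58 / (√0.0027) = 4.522.
At y = 2.1 m: A R^(2/3) = 6.531 — too large.
At y = 1.31 m: A R^(2/3) = 1.855 — too small.
At y = 1.83 m: A R^(2/3) = 4.524 — matches.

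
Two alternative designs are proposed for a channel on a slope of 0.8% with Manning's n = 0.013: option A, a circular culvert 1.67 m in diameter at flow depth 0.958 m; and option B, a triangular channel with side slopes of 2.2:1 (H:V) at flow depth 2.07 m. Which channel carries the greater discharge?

channel B

Channel A: For a circular section of diameter D = 1.67 m at depth y = 0.958 m, the central angle is θ = 2 arccos(1 − 2y/D) = 3.437 rad. Then A = (D²/8)(θ − sin θ) = 1.3 m² and P = Dθ/2 = 2.87 m. Hydraulic radius R = A/P = 1.3/2.87 = 0.4529 m. Q_A = (1/0.013)·1.3·0.4529^(2/3)·√0.008 = 5.274 m³/s.
Channel B: For a triangular section with side slope z = 2.2: A = zy² = 2.2×2.07² = 9.427 m²; P = 2y√(1+z²) = 2×2.07×2.417 = 10 m. Hydraulic radius R = A/P = 9.427/10 = 0.9422 m. Q_B = (1/0.013)·9.427·0.9422^(2/3)·√0.008 = 62.34 m³/s.
Q_A = 5.274 m³/s vs Q_B = 62.34 m³/s, so channel B carries more.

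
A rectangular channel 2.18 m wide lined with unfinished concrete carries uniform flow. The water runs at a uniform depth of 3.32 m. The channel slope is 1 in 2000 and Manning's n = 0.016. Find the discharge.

Flow area A = b·y = 2.18 × 3.32 = 7.238 m². Wetted perimeter P = b + 2y = 2.18 + 2×3.32 = 8.82 m.
Hydraulic radius R = A/P = 7.238/8.82 = 0.8206 m.
Manning's equation: Q = (1/n) A R^(2/3) S^(1/2) = (1/0.016) × 7.238 × 0.8206^(2/3) × 0.0005^(1/2) = 8.87 m³/s.

Q = 8.87 m³/s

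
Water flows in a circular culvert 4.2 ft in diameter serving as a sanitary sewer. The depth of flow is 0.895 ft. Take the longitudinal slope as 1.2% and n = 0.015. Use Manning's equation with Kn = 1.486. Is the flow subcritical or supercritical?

For a circular section of diameter D = 4.2 ft at depth y = 0.895 ft, the central angle is θ = 2 arccos(1 − 2y/D) = 1.919 rad. Then A = (D²/8)(θ − sin θ) = 2.16 ft² and P = Dθ/2 = 4.031 ft.
Hydraulic radius R = A/P = 2.16/4.031 = 0.5358 ft.
V = (1.486/n) R^(2/3) √S = (1.486/0.015) × 0.5358^(2/3) × √0.012 = 7.159 ft/s. Hydraulic depth D_h = A/T = 2.16/3.44 = 0.6278 ft.
Froude number Fr = V/√(g·D_h) = 7.159/√(32.2×0.6278) = 1.59, which is greater than 1, so the flow is supercritical.

supercritical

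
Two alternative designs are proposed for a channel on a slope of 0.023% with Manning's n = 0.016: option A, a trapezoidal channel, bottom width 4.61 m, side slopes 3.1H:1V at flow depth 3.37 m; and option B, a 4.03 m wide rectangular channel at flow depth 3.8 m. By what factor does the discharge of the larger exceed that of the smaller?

Channel A: With bottom width b = 4.61 m and side slope z = 3.1: A = (b + zy)y = (4.61 + 3.1×3.37)×3.37 = 50.74 m²; P = b + 2y√(1+z²) = 4.61 + 2×3.37×3.257 = 26.56 m. Hydraulic radius R = A/P = 50.74/26.56 = 1.91 m. Q_A = (1/0.016)·50.74·1.91^(2/3)·√0.00023 = 74.04 m³/s.
Channel B: Flow area A = b·y = 4.03 × 3.8 = 15.31 m². Wetted perimeter P = b + 2y = 4.03 + 2×3.8 = 11.63 m. Hydraulic radius R = A/P = 15.31/11.63 = 1.317 m. Q_B = (1/0.016)·15.31·1.317^(2/3)·√0.00023 = 17.44 m³/s.
The larger discharge is 74.04 m³/s and the smaller is 17.44 m³/s; the ratio is 4.25.

4.25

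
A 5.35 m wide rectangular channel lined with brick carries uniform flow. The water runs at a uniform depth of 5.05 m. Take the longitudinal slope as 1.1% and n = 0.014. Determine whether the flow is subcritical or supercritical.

Flow area A = b·y = 5.35 × 5.05 = 27.02 m². Wetted perimeter P = b + 2y = 5.35 + 2×5.05 = 15.45 m.
Hydraulic radius R = A/P = 27.02/15.45 = 1.749 m.
V = (1/n) R^(2/3) √S = (1/0.014) × 1.749^(2/3) × √0.011 = 10.87 m/s. Hydraulic depth D_h = A/T = 27.02/5.35 = 5.05 m.
Froude number Fr = V/√(g·D_h) = 10.87/√(9.81×5.05) = 1.54, which is greater than 1, so the flow is supercritical.

supercritical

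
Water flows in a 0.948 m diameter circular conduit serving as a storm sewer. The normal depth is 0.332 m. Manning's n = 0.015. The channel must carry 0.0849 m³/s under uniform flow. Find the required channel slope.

For a circular section of diameter D = 0.948 m at depth y = 0.332 m, the central angle is θ = 2 arccos(1 − 2y/D) = 2.533 rad. Then A = (D²/8)(θ − sin θ) = 0.2203 m² and P = Dθ/2 = 1.201 m.
Hydraulic radius R = A/P = 0.2203/1.201 = 0.1835 m.
From Manning's equation, S = [nQ / (1 A R^(2/3))]² = [0.015 × 0.0849 / (1 × 0.2203 × 0.1835^(2/3))]² = 0.00032.

S = 0.00032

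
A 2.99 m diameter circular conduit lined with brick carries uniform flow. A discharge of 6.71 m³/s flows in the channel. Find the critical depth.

y_c = 1.11 m

At critical depth, Q² T / (g A³) = 1, i.e. A³/T = Q²/g = 6.71²/9.81 = 4.59.
At y = 1.36 m: A³/T = 10.08 — over.
At y = 0.835 m: A³/T = 1.537 — short.
At y = 1.11 m: A³/T = 4.622 — close enough.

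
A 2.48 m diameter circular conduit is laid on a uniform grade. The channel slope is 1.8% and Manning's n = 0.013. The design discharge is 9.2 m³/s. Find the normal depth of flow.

Manning's equation rearranged: A R^(2/3) = nQ / (1·√S) = 0.013 × 9.2 / (√0.018) = 0.8914.
At y = 0.727 m: A R^(2/3) = 0.6577 — low.
At y = 0.997 m: A R^(2/3) = 1.195 — high.
At y = 0.852 m: A R^(2/3) = 0.8916 — matches.

y_n = 0.852 m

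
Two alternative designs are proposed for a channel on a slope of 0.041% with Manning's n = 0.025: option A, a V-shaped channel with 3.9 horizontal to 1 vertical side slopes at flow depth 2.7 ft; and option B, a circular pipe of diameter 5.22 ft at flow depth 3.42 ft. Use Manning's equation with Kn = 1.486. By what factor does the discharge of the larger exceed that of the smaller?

1.74

Channel A: For a triangular section with side slope z = 3.9: A = zy² = 3.9×2.7² = 28.43 ft²; P = 2y√(1+z²) = 2×2.7×4.026 = 21.74 ft. Hydraulic radius R = A/P = 28.43/21.74 = 1.308 ft. Q_A = (1.486/0.025)·28.43·1.308^(2/3)·√0.00041 = 40.92 ft³/s.
Channel B: For a circular section of diameter D = 5.22 ft at depth y = 3.42 ft, the central angle is θ = 2 arccos(1 − 2y/D) = 3.773 rad. Then A = (D²/8)(θ − sin θ) = 14.86 ft² and P = Dθ/2 = 9.847 ft. Hydraulic radius R = A/P = 14.86/9.847 = 1.509 ft. Q_B = (1.486/0.025)·14.86·1.509^(2/3)·√0.00041 = 23.53 ft³/s.
The larger discharge is 40.92 ft³/s and the smaller is 23.53 ft³/s; the ratio is 1.74.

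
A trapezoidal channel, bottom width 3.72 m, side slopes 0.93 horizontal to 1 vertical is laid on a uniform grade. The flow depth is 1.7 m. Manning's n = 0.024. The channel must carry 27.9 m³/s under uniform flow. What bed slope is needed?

S = 0.005

With bottom width b = 3.72 m and side slope z = 0.93: A = (b + zy)y = (3.72 + 0.93×1.7)×1.7 = 9.012 m²; P = b + 2y√(1+z²) = 3.72 + 2×1.7×1.366 = 8.363 m.
Hydraulic radius R = A/P = 9.012/8.363 = 1.078 m.
From Manning's equation, S = [nQ / (1 A R^(2/3))]² = [0.024 × 27.9 / (1 × 9.012 × 1.078^(2/3))]² = 0.005.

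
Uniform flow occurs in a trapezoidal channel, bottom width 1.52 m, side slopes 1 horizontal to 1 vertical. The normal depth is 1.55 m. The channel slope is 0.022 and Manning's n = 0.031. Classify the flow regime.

supercritical

With bottom width b = 1.52 m and side slope z = 1: A = (b + zy)y = (1.52 + 1×1.55)×1.55 = 4.759 m²; P = b + 2y√(1+z²) = 1.52 + 2×1.55×1.414 = 5.904 m.
Hydraulic radius R = A/P = 4.759/5.904 = 0.806 m.
V = (1/n) R^(2/3) √S = (1/0.031) × 0.806^(2/3) × √0.022 = 4.144 m/s. Hydraulic depth D_h = A/T = 4.759/4.62 = 1.03 m.
Froude number Fr = V/√(g·D_h) = 4.144/√(9.81×1.03) = 1.3, which is greater than 1, so the flow is supercritical.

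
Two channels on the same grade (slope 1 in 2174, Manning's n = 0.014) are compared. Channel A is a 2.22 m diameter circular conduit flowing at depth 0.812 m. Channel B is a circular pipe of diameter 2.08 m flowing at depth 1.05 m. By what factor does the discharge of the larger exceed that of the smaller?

Channel A: For a circular section of diameter D = 2.22 m at depth y = 0.812 m, the central angle is θ = 2 arccos(1 − 2y/D) = 2.598 rad. Then A = (D²/8)(θ − sin θ) = 1.282 m² and P = Dθ/2 = 2.884 m. Hydraulic radius R = A/P = 1.282/2.884 = 0.4445 m. Q_A = (1/0.014)·1.282·0.4445^(2/3)·√0.00046 = 1.144 m³/s.
Channel B: For a circular section of diameter D = 2.08 m at depth y = 1.05 m, the central angle is θ = 2 arccos(1 − 2y/D) = 3.161 rad. Then A = (D²/8)(θ − sin θ) = 1.72 m² and P = Dθ/2 = 3.287 m. Hydraulic radius R = A/P = 1.72/3.287 = 0.5232 m. Q_B = (1/0.014)·1.72·0.5232^(2/3)·√0.00046 = 1.711 m³/s.
The larger discharge is 1.711 m³/s and the smaller is 1.144 m³/s; the ratio is 1.5.

1.5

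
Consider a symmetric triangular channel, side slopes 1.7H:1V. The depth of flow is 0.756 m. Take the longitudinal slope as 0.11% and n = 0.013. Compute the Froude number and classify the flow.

subcritical

For a triangular section with side slope z = 1.7: A = zy² = 1.7×0.756² = 0.9716 m²; P = 2y√(1+z²) = 2×0.756×1.972 = 2.982 m.
Hydraulic radius R = A/P = 0.9716/2.982 = 0.3258 m.
V = (1/n) R^(2/3) √S = (1/0.013) × 0.3258^(2/3) × √0.0011 = 1.208 m/s. Hydraulic depth D_h = A/T = 0.9716/2.57 = 0.378 m.
Froude number Fr = V/√(g·D_h) = 1.208/√(9.81×0.378) = 0.627, which is less than 1, so the flow is subcritical.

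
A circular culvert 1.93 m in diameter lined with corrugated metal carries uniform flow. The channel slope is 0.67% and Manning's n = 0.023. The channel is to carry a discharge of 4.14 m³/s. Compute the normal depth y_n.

Manning's equation rearranged: A R^(2/3) = nQ / (1·√S) = 0.023 × 4.14 / (√0.0067) = 1.163.
Try y = 1.28 m: A R^(2/3) = 1.401 — high.
Try y = 0.9 m: A R^(2/3) = 0.798 — low.
Try y = 1.13 m: A R^(2/3) = 1.164 — close enough.

y_n = 1.13 m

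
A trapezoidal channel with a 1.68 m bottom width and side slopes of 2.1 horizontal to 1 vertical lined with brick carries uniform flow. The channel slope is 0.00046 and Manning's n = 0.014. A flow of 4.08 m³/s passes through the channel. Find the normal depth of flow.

Manning's equation rearranged: A R^(2/3) = nQ / (1·√S) = 0.014 × 4.08 / (√0.00046) = 2.663.
Try y = 1.12 m: A R^(2/3) = 3.407 — high.
Try y = 0.785 m: A R^(2/3) = 1.624 — low.
Try y = 0.997 m: A R^(2/3) = 2.663 — matches.

y_n = 0.997 m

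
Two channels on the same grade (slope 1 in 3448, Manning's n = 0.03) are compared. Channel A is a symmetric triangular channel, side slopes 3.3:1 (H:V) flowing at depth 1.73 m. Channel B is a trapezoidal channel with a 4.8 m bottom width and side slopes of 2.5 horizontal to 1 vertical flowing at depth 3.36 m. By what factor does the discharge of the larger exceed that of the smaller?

7.92

Channel A: For a triangular section with side slope z = 3.3: A = zy² = 3.3×1.73² = 9.877 m²; P = 2y√(1+z²) = 2×1.73×3.448 = 11.93 m. Hydraulic radius R = A/P = 9.877/11.93 = 0.8278 m. Q_A = (1/0.03)·9.877·0.8278^(2/3)·√0.00029 = 4.943 m³/s.
Channel B: With bottom width b = 4.8 m and side slope z = 2.5: A = (b + zy)y = (4.8 + 2.5×3.36)×3.36 = 44.35 m²; P = b + 2y√(1+z²) = 4.8 + 2×3.36×2.693 = 22.89 m. Hydraulic radius R = A/P = 44.35/22.89 = 1.937 m. Q_B = (1/0.03)·44.35·1.937^(2/3)·√0.00029 = 39.13 m³/s.
The larger discharge is 39.13 m³/s and the smaller is 4.943 m³/s; the ratio is 7.92.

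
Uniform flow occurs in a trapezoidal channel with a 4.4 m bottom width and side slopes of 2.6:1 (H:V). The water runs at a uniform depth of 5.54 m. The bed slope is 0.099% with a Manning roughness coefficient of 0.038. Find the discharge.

With bottom width b = 4.4 m and side slope z = 2.6: A = (b + zy)y = (4.4 + 2.6×5.54)×5.54 = 104.2 m²; P = b + 2y√(1+z²) = 4.4 + 2×5.54×2.786 = 35.27 m.
Hydraulic radius R = A/P = 104.2/35.27 = 2.954 m.
Manning's equation: Q = (1/n) A R^(2/3) S^(1/2) = (1/0.038) × 104.2 × 2.954^(2/3) × 0.00099^(1/2) = 178 m³/s.

Q = 178 m³/s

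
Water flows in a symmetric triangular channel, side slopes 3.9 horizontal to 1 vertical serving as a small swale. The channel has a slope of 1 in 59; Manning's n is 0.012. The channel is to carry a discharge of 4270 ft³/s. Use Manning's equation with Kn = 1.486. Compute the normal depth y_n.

y_n = 5.83 ft

Manning's equation rearranged: A R^(2/3) = nQ / (1.486·√S) = 0.012 × 4270 / (1.486 × √0.01695) = 264.9.
Trying y = 6.43 ft: A R^(2/3) = 343.9 — too large.
Trying y = 4.94 ft: A R^(2/3) = 170.3 — too small.
Trying y = 5.83 ft: A R^(2/3) = 264.8 — close enough.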